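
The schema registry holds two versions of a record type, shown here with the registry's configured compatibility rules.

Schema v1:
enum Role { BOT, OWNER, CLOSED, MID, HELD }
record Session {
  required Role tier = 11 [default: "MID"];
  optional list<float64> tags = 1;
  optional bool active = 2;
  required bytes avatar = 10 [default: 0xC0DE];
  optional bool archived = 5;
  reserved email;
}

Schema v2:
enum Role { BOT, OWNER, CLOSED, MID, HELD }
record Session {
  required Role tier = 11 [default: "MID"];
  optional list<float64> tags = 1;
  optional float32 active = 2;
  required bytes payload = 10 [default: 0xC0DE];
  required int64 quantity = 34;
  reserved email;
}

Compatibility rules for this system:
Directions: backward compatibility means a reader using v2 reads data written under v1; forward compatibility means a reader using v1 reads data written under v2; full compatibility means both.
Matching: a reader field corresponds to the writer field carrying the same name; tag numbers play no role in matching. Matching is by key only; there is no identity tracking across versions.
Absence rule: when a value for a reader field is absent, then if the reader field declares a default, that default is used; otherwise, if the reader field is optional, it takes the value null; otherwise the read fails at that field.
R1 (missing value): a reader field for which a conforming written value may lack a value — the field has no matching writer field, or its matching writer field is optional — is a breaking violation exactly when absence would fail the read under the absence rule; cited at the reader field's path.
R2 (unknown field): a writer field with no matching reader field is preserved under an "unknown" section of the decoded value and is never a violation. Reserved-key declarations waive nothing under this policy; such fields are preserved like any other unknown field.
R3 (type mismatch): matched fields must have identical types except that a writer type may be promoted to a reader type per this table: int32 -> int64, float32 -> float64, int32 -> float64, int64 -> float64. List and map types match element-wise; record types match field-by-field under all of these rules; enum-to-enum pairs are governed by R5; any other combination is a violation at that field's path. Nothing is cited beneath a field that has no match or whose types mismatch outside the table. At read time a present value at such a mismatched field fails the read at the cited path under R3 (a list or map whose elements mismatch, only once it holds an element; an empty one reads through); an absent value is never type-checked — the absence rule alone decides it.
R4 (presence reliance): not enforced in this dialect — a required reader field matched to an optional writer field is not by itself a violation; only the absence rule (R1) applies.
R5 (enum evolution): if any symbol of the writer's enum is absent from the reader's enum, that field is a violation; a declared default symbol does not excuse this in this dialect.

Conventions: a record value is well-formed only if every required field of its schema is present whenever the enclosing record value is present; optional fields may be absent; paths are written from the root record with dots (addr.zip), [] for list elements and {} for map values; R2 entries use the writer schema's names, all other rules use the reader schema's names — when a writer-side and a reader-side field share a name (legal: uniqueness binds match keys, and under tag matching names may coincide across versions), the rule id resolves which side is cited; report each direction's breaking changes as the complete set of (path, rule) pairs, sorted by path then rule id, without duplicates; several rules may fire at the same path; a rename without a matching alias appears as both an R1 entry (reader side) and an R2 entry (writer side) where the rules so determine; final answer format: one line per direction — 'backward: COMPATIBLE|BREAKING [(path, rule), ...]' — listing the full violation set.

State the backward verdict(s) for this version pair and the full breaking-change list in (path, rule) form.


backward: BREAKING [(active, R3), (quantity, R1)]

the writer's type comes first in each Session pair
checking backward for Session: reader v2 against writer v1:
  Role -> Role, writer required: tier aligns to tier
  list<float64> -> list<float64>, writer optional: tags aligns to tags
  bool -> float32, writer optional: active aligns to active
  payload: no writer match
  quantity: no writer match
  leftover writer field: avatar
  leftover writer field: archived
  violation R3 at active
  violation R1 at quantity
  => backward: BREAKING (2)
the other Session changes do not affect what is asked:
  removed field archived from record Session -> no rule fires on it in Session's dialect; the asked verdict holds
  renamed field avatar to payload in record Session -> no rule fires on it in Session's dialect; the asked verdict holds


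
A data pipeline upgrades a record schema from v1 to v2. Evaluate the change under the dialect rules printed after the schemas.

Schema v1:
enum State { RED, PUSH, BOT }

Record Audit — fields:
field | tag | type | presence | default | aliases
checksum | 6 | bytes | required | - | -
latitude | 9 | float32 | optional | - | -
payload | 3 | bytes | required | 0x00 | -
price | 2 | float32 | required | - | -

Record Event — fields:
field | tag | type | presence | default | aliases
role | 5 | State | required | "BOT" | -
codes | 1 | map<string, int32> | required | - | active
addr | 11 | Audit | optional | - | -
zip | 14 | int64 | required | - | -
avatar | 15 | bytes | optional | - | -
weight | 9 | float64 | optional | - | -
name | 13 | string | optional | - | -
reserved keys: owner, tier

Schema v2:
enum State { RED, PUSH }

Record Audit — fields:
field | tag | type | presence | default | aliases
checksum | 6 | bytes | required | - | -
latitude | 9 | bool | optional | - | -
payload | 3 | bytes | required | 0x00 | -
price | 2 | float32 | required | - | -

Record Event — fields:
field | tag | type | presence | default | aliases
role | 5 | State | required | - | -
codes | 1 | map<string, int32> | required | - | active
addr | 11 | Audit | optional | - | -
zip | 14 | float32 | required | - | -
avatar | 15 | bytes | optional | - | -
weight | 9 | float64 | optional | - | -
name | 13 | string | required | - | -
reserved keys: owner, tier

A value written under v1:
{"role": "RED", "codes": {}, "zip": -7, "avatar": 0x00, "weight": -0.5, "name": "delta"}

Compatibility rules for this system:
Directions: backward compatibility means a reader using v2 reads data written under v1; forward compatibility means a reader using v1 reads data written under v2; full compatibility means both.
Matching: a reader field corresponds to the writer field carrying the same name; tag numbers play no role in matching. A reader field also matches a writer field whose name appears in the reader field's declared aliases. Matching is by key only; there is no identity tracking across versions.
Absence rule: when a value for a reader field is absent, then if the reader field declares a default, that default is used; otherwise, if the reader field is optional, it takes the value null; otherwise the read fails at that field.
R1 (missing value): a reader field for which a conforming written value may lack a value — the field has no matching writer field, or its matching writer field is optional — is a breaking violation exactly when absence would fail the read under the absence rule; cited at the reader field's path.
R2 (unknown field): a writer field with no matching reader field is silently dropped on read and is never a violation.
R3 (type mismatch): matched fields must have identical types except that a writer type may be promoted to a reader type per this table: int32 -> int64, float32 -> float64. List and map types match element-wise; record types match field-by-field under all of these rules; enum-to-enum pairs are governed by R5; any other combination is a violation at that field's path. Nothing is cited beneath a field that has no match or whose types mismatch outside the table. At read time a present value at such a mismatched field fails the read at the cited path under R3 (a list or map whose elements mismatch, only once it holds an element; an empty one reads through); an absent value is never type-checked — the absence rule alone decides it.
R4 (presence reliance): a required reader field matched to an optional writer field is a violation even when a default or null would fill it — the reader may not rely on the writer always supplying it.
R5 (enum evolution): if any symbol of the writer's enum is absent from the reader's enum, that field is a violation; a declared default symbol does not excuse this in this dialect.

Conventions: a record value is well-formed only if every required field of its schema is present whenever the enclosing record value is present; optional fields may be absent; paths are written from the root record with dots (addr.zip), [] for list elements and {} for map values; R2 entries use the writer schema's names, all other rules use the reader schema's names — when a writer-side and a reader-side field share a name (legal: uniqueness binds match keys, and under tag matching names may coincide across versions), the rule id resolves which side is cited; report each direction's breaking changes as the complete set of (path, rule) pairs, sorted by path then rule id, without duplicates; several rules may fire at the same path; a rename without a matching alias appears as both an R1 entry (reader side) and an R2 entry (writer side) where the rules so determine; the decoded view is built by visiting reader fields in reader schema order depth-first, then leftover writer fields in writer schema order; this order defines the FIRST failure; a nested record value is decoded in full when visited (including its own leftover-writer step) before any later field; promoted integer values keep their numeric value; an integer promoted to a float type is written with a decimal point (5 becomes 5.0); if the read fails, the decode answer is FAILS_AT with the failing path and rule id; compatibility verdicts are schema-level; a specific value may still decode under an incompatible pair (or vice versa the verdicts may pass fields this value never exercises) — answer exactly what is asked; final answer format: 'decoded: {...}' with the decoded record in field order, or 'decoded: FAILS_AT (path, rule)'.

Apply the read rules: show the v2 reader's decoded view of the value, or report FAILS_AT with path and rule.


in Event below, arrows point writer -> reader
decode walk for Event under reader schema v2:
  role := "RED"
  codes := {}
  addr := null (absent, optional -> null)
  read fails at zip under R3
  => FAILS_AT (zip, R3)
the other Event changes do not affect what is asked:
  field latitude in record Audit: type float32 changed to bool -> changes Event's schema-level verdicts only — the decode of this value is the same
  enum State (field role in record Event): symbol BOT removed (the field default referencing it is cleared) -> changes Event's schema-level verdicts only — the decode of this value is the same
  field name in record Event: optional changed to required -> changes Event's schema-level verdicts only — the decode of this value is the same

decoded: FAILS_AT (zip, R3)


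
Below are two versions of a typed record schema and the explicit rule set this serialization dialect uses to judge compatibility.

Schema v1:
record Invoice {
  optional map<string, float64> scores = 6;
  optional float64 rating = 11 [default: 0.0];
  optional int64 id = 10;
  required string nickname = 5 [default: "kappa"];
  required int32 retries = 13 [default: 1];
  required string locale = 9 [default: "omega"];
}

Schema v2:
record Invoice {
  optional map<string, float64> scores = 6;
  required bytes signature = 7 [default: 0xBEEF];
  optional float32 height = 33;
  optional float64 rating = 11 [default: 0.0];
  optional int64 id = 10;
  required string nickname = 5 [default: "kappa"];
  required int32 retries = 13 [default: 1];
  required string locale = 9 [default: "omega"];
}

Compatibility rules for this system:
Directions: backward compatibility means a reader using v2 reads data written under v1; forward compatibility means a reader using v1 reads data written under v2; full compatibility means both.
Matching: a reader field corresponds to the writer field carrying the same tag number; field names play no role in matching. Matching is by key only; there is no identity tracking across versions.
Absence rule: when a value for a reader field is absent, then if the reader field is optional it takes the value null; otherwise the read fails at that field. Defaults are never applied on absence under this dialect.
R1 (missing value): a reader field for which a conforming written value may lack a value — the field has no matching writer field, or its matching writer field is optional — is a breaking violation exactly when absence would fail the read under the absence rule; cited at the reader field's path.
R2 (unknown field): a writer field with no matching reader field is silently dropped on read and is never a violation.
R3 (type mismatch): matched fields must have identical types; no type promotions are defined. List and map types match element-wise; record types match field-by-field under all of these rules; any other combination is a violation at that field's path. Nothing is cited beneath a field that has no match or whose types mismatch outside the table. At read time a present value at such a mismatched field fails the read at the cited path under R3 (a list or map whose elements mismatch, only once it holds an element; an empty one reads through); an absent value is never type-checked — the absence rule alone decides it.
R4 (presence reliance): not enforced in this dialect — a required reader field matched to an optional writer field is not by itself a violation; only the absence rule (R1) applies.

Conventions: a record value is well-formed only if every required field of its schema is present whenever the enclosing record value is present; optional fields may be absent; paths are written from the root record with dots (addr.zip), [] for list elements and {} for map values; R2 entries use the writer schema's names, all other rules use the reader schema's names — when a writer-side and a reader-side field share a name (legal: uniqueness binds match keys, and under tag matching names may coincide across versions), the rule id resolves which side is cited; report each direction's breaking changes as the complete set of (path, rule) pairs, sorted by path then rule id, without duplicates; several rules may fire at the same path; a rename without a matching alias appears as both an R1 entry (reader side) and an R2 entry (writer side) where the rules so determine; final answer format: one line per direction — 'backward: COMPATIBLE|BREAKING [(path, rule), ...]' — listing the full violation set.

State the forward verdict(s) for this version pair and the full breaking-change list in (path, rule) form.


arrows below run writer -> reader for Invoice
forward pass over Invoice, reader schema v1, writer schema v2:
  scores: paired with writer scores (map<string, float64> -> map<string, float64>; writer optional)
  rating: paired with writer rating (float64 -> float64; writer optional)
  id: paired with writer id (int64 -> int64; writer optional)
  nickname: paired with writer nickname (string -> string; writer required)
  retries: paired with writer retries (int32 -> int32; writer required)
  locale: paired with writer locale (string -> string; writer required)
  writer signature: unknown to reader
  writer height: unknown to reader
  => forward verdict for Invoice: COMPATIBLE, no violations
the rest of the Invoice diff is inert for this question:
  added field signature to record Invoice: required bytes, tag 7, default 0xBEEF (in v2 it sits immediately before rating) -> fires only in the backward direction of Invoice, which is not asked here
  added field height to record Invoice: optional float32, tag 33 (in v2 it sits immediately before rating) -> fires no rule on Invoice, leaving the asked answer as it is

forward: COMPATIBLE []


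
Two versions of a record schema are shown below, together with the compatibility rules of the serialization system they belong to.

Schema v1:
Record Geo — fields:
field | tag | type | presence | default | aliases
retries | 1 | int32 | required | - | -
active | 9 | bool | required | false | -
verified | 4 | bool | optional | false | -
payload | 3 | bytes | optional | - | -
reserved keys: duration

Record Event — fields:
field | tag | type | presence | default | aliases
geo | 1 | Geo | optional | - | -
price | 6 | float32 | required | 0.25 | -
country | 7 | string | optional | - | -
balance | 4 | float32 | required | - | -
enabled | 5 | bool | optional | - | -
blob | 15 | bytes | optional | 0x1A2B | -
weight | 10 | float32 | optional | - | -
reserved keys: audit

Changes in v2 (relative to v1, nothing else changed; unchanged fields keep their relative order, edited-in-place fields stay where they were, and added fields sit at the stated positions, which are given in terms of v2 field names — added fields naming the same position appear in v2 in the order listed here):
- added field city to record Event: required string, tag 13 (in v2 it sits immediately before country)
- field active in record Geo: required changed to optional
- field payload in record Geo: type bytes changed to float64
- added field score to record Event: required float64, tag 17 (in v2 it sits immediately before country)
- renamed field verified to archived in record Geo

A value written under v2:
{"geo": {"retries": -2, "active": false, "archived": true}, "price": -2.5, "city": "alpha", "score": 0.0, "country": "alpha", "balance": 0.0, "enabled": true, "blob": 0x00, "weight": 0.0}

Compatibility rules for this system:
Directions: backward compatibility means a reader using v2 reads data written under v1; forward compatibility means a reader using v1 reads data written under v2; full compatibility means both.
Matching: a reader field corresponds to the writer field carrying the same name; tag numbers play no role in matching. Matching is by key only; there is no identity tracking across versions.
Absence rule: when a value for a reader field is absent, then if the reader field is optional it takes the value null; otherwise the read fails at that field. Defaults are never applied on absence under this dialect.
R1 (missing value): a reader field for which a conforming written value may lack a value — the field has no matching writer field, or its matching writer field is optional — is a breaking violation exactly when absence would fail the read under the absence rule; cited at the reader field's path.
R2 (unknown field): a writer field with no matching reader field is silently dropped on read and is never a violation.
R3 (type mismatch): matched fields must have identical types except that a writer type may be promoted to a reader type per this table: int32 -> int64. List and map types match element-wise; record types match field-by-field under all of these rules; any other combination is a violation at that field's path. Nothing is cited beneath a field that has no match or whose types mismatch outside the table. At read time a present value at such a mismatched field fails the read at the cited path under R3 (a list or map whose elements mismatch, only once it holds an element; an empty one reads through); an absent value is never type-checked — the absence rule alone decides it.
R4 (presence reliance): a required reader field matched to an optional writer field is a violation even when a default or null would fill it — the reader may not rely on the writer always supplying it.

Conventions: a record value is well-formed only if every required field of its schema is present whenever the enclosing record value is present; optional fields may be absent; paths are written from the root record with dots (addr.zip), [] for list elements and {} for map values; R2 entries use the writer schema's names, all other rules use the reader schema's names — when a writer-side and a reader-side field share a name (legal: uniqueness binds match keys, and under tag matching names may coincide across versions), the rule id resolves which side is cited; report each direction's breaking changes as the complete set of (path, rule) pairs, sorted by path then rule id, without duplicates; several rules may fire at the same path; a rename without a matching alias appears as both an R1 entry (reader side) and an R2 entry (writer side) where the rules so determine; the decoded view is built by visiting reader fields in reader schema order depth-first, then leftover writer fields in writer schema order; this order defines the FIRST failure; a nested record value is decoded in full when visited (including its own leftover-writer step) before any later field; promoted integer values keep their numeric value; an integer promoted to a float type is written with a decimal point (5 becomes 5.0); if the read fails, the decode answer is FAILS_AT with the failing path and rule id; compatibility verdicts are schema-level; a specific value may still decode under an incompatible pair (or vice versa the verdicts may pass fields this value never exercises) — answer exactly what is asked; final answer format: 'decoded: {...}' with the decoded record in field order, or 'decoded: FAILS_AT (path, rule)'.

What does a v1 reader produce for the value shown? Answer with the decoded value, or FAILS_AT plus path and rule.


the writer's type comes first in each Event pair
decode walk for Event under reader schema v1:
  geo.retries := -2
  geo.active := false
  geo.verified := null (absent, optional -> null)
  geo.payload := null (absent, optional -> null)
  writer geo.archived: unknown -> dropped
  price := -2.5
  country := "alpha"
  balance := 0.0
  enabled := true
  blob := 0x00
  weight := 0.0
  writer city: unknown -> dropped
  writer score: unknown -> dropped
  => decoded: {"geo": {"retries": -2, "active": false, "verified": null, "payload": null}, "price": -2.5, "country": "alpha", "balance": 0.0, "enabled": true, "blob": 0x00, "weight": 0.0}
the other Event changes do not affect what is asked:
  added field city to record Event: required string, tag 13 (in v2 it sits immediately before country) -> matters for Event compatibility verdicts, not for this value's decode
  field active in record Geo: required changed to optional -> matters for Event compatibility verdicts, not for this value's decode
  field payload in record Geo: type bytes changed to float64 -> matters for Event compatibility verdicts, not for this value's decode
  added field score to record Event: required float64, tag 17 (in v2 it sits immediately before country) -> matters for Event compatibility verdicts, not for this value's decode

decoded: {"geo": {"retries": -2, "active": false, "verified": null, "payload": null}, "price": -2.5, "country": "alpha", "balance": 0.0, "enabled": true, "blob": 0x00, "weight": 0.0}


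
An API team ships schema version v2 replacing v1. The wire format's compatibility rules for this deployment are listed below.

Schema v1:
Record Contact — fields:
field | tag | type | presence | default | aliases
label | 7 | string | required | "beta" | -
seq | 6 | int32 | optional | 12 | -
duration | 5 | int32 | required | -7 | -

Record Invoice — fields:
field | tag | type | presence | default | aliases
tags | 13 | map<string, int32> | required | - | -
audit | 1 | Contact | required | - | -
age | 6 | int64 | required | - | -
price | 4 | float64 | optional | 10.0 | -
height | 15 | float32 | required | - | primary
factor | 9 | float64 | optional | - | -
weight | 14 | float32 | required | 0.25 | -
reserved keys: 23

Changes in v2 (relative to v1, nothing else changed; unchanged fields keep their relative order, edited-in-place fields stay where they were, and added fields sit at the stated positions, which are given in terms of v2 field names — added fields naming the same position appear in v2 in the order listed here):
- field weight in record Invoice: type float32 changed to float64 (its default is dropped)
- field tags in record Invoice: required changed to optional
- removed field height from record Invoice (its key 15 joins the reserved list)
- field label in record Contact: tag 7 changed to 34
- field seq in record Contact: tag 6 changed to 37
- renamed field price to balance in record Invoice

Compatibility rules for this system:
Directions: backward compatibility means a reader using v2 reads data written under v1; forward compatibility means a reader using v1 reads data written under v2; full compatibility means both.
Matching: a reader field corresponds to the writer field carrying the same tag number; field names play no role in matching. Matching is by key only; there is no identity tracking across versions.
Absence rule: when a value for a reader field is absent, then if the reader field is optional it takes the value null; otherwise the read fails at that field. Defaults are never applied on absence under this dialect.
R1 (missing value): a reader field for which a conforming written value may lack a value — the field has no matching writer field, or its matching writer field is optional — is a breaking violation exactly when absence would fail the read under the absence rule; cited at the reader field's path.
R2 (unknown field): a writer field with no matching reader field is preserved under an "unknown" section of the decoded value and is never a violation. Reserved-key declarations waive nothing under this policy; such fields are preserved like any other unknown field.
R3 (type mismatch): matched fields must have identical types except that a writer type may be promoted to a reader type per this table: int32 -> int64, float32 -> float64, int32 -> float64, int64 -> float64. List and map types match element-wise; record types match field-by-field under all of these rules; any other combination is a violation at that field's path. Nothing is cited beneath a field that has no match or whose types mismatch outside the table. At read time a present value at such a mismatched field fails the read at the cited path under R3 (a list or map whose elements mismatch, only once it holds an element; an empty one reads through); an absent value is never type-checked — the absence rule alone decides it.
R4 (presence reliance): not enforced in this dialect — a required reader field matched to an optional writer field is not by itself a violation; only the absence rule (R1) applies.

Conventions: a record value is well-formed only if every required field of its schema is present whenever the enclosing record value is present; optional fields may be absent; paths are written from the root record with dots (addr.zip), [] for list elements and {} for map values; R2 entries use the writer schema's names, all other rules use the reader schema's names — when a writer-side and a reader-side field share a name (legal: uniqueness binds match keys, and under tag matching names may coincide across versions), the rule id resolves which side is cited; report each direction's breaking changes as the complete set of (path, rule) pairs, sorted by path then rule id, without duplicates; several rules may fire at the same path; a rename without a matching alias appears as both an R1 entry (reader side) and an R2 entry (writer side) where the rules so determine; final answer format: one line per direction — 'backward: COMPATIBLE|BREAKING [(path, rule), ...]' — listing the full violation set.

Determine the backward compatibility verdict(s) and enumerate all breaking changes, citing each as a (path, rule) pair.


the writer's type comes first in each Invoice pair
backward pass over Invoice, reader schema v2, writer schema v1:
  writer required, map<string, int32> -> map<string, int32>: reader tags maps from writer tags
  writer required, Contact -> Contact: reader audit maps from writer audit
  writer required, int64 -> int64: reader age maps from writer age
  writer optional, float64 -> float64: reader balance maps from writer price
  writer optional, float64 -> float64: reader factor maps from writer factor
  writer required, float32 -> float64: reader weight maps from writer weight
  writer field height has no reader counterpart
  audit.label: no writer match
  audit.seq: no writer match
  writer required, int32 -> int32: reader audit.duration maps from writer audit.duration
  writer field audit.label has no reader counterpart
  writer field audit.seq has no reader counterpart
  rule R1 violated at audit.label
  => backward verdict for Invoice: BREAKING, 1 violation(s)
checking off the Invoice differences that do not matter here:
  field weight in record Invoice: type float32 changed to float64 (its default is dropped) -> affects forward compatibility only, which is not asked
  field tags in record Invoice: required changed to optional -> affects forward compatibility only, which is not asked
  removed field height from record Invoice (its key 15 joins the reserved list) -> affects forward compatibility only, which is not asked
  field seq in record Contact: tag 6 changed to 37 -> triggers nothing under Invoice's printed rules — same verdict
  renamed field price to balance in record Invoice -> triggers nothing under Invoice's printed rules — same verdict

backward: BREAKING [(audit.label, R1)]


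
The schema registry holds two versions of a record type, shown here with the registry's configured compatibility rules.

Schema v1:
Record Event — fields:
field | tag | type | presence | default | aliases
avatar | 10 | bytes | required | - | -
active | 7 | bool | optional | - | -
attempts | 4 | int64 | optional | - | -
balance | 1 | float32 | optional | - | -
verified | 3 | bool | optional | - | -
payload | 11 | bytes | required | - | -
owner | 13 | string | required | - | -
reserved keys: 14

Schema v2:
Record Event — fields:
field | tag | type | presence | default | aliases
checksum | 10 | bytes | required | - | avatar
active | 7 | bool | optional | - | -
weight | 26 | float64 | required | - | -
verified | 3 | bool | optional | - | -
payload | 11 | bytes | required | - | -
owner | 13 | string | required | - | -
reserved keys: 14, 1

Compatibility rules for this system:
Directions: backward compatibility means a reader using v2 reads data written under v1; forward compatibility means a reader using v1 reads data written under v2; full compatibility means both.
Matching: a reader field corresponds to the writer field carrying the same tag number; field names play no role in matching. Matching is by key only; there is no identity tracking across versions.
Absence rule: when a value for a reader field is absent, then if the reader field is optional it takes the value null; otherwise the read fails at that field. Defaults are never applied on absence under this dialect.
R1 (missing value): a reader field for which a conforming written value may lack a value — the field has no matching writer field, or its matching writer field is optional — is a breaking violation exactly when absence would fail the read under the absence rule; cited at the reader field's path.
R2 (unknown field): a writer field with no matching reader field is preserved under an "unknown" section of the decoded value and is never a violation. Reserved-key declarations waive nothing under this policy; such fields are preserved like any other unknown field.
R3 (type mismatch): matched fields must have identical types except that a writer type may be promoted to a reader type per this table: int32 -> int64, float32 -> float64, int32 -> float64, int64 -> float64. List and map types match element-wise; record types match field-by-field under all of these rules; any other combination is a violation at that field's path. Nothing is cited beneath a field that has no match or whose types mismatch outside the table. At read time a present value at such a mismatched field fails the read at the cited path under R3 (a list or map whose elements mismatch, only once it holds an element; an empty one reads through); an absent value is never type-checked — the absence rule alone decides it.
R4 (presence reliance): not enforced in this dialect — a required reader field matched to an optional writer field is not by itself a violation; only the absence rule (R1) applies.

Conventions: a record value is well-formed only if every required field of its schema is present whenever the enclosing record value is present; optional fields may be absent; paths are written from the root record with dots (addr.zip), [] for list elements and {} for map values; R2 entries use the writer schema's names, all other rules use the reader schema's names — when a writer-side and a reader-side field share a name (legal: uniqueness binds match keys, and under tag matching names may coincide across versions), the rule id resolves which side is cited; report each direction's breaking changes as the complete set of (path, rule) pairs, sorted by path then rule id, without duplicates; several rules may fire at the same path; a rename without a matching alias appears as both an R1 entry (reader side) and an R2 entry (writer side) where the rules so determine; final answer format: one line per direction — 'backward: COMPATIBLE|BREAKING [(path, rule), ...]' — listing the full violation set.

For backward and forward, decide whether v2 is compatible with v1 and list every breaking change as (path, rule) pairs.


backward: BREAKING [(weight, R1)]; forward: COMPATIBLE []

each type pair in Event: writer, then reader
backward for Event (reader v2, writer v1):
  checksum: bytes -> bytes, writer required; from avatar
  active: bool -> bool, writer optional; from active
  weight: no writer-side match
  verified: bool -> bool, writer optional; from verified
  payload: bytes -> bytes, writer required; from payload
  owner: string -> string, writer required; from owner
  leftover writer field: attempts
  leftover writer field: balance
  R1 fires at weight
  => backward verdict for Event: BREAKING, 1 violation(s)
forward for Event (reader v1, writer v2):
  avatar: bytes -> bytes, writer required; from checksum
  active: bool -> bool, writer optional; from active
  attempts: no writer-side match
  balance: no writer-side match
  verified: bool -> bool, writer optional; from verified
  payload: bytes -> bytes, writer required; from payload
  owner: string -> string, writer required; from owner
  leftover writer field: weight
  => no violations; forward on Event: COMPATIBLE


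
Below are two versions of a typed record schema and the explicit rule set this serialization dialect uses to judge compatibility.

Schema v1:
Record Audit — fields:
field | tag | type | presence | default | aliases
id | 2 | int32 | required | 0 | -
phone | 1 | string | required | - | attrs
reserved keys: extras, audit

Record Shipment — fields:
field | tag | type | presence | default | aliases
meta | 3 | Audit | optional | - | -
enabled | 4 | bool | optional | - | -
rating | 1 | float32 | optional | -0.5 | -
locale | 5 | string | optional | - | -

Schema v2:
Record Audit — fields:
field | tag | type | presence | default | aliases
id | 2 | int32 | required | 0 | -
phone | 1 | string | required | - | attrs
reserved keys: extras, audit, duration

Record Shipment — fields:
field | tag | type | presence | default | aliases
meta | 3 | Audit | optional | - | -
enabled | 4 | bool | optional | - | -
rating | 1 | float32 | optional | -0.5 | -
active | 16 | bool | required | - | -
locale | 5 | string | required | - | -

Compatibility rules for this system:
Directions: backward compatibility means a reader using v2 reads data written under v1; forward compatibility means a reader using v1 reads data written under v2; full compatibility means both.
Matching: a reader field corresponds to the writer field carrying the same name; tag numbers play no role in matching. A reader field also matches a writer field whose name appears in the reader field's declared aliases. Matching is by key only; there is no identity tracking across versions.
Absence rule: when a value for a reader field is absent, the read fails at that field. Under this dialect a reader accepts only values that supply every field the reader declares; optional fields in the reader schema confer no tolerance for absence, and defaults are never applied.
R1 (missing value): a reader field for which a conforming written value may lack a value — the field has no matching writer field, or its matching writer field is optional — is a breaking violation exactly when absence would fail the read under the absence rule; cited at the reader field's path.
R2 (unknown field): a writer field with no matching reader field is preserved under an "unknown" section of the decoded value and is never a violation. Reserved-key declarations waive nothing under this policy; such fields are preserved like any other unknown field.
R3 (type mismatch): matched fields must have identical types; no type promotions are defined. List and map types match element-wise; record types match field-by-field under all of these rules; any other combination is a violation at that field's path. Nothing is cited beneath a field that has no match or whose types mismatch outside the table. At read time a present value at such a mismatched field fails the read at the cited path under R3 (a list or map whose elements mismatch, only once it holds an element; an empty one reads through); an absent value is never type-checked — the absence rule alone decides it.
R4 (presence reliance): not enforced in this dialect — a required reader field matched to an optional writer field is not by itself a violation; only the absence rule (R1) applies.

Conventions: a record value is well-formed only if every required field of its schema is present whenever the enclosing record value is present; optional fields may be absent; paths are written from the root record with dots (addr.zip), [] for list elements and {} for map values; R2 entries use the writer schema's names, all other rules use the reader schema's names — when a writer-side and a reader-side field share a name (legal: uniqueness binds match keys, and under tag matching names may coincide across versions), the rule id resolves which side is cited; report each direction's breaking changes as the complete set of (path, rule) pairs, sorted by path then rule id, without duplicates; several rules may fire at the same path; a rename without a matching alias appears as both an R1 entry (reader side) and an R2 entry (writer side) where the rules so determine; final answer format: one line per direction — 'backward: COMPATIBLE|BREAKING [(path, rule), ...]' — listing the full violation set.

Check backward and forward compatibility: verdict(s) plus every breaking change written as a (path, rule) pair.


backward: BREAKING [(active, R1), (enabled, R1), (locale, R1), (meta, R1), (rating, R1)]; forward: BREAKING [(enabled, R1), (meta, R1), (rating, R1)]

the writer's type comes first in each Shipment pair
backward analysis of Shipment with v2 as reader and v1 as writer:
  meta: Audit -> Audit, writer optional; from meta
  enabled: bool -> bool, writer optional; from enabled
  rating: float32 -> float32, writer optional; from rating
  active has no writer counterpart
  locale: string -> string, writer optional; from locale
  meta.id: int32 -> int32, writer required; from meta.id
  meta.phone: string -> string, writer required; from meta.phone
  breaking: (active, R1)
  breaking: (enabled, R1)
  breaking: (locale, R1)
  breaking: (meta, R1)
  breaking: (rating, R1)
  backward on Shipment therefore BREAKING (5)
forward analysis of Shipment with v1 as reader and v2 as writer:
  meta: Audit -> Audit, writer optional; from meta
  enabled: bool -> bool, writer optional; from enabled
  rating: float32 -> float32, writer optional; from rating
  locale: string -> string, writer required; from locale
  active (writer side), unknown to reader
  meta.id: int32 -> int32, writer required; from meta.id
  meta.phone: string -> string, writer required; from meta.phone
  breaking: (enabled, R1)
  breaking: (meta, R1)
  breaking: (rating, R1)
  forward on Shipment therefore BREAKING (3)


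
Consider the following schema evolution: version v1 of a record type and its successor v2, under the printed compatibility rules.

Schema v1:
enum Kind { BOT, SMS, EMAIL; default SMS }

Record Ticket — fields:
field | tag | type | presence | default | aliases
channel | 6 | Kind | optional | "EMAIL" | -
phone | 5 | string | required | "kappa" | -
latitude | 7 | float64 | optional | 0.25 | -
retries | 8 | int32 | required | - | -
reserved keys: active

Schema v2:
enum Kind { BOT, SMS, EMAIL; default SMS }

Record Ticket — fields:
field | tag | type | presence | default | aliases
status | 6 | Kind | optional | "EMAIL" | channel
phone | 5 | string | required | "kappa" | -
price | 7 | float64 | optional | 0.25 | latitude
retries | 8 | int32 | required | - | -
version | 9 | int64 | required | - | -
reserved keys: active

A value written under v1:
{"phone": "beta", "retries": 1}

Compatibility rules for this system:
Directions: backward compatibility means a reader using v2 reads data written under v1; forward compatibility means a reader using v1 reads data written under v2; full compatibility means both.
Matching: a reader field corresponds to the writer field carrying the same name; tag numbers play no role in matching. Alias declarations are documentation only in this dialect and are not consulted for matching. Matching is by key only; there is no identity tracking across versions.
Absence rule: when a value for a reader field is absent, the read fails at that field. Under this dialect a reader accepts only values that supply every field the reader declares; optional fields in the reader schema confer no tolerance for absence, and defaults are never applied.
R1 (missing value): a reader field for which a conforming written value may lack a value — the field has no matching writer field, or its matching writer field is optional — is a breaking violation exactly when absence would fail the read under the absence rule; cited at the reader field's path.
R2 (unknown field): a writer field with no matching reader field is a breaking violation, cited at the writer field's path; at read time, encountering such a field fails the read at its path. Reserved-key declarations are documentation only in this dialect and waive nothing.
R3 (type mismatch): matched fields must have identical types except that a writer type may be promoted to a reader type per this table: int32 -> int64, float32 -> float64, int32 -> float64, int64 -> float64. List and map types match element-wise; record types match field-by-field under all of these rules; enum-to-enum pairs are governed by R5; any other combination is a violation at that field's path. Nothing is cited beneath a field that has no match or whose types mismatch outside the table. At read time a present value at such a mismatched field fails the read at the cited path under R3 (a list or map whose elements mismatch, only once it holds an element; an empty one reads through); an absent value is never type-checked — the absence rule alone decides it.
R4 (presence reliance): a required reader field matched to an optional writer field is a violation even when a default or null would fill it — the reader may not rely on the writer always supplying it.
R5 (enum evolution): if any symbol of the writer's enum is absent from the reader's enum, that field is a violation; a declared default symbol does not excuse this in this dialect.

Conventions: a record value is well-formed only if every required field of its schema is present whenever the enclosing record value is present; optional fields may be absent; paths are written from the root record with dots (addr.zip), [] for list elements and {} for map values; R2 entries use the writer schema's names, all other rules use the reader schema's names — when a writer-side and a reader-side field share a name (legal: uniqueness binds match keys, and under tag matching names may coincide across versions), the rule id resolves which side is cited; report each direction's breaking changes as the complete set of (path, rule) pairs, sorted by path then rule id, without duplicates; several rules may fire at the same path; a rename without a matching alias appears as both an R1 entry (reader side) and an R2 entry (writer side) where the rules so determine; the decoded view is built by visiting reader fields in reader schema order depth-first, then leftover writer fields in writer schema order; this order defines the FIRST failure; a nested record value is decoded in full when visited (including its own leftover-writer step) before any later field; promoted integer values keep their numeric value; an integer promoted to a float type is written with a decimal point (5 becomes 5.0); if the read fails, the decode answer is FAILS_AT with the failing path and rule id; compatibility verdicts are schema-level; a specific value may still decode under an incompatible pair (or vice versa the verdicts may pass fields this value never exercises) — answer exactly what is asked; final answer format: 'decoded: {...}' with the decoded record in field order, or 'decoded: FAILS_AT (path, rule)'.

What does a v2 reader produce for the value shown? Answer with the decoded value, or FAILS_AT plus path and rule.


the writer's type comes first in each Ticket pair
migrating the Ticket value to v2:
  read fails at status under R1 (no fill)
  => FAILS_AT (status, R1)
remaining Ticket differences; none change what is asked:
  renamed field latitude to price in record Ticket (alias latitude declared on the renamed field) -> affects the rule determinations only; this particular Ticket value decodes identically
  added field version to record Ticket: required int64, tag 9 (in v2 it sits last) -> affects the rule determinations only; this particular Ticket value decodes identically

decoded: FAILS_AT (status, R1)
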